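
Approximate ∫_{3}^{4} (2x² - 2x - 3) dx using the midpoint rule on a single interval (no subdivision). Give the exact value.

M = (b−a)·f(3.5) = 1·(14.5) = 14.5.

14.5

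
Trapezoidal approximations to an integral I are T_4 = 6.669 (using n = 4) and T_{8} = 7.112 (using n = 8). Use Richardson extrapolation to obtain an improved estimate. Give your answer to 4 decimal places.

7.2597

R = (4·T_{8} − T_4) / 3 = (4·7.112 − 6.669)/3 = (21.779)/3 = 7.2597.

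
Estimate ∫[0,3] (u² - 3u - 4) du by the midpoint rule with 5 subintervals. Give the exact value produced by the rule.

h = (3 − 0)/5 = 0.6.
Midpoints m₁,…,m₅ = 0.3, 0.9, 1.5, 2.1, 2.7.
f(m₁)=-4.81, f(m₂)=-5.89, f(m₃)=-6.25, f(m₄)=-5.89, f(m₅)=-4.81.
h·[f(m₁) + f(m₂) + f(m₃) + f(m₄) + f(m₅)] = 0.6·(-27.65) = -16.59.

-16.59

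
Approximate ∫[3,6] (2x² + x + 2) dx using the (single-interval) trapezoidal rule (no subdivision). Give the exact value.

T = (b−a)/2 · [f(3) + f(6)] = 1.5·[23 + 80] = 154.5.

154.5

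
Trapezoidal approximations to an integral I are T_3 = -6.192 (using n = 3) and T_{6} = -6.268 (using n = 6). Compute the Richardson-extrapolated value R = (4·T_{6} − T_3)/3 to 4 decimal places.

R = (4·T_{6} − T_3) / 3 = (4·(-6.268) − (-6.192))/3 = (-18.880)/3 = -6.2933.

-6.2933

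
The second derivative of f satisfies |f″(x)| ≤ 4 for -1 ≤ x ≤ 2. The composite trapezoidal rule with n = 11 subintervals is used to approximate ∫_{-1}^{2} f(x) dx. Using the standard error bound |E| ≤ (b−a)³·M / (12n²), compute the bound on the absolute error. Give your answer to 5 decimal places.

|E| ≤ (3)³·4 / (12·11²) = 108/1452 = 0.07438.

0.07438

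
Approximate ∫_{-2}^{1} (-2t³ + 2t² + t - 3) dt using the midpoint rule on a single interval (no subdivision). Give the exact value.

M = (b−a)·f(-0.5) = 3·(-2.75) = -8.25.

-8.25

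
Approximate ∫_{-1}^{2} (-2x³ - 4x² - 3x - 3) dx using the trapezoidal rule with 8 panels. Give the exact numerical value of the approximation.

-33.4921875

h = (2 − (-1))/8 = 0.375.
Nodes x₀,…,x₈ = -1, -0.625, -0.25, 0.125, 0.5, 0.875, 1.25, 1.625, 2.
f(x) = -2x³ - 4x² - 3x - 3: f₀=-2, f₁=-2.19921875, f₂=-2.46875, f₃=-3.44140625, f₄=-5.75, f₅=-10.02734375, f₆=-16.90625, f₇=-27.01953125, f₈=-41.
(h/2)·[f₀ + 2f₁ + 2f₂ + 2f₃ + 2f₄ + 2f₅ + 2f₆ + 2f₇ + f₈] = 0.1875·(-178.625) = -33.4921875.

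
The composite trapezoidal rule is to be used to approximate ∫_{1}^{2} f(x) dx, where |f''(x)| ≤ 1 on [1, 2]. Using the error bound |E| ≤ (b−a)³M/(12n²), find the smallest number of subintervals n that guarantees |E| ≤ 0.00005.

41

Need 1/(12n²) ≤ 0.00005.
n² ≥ 1/(12·0.00005) = 1666.67 ⇒ n ≥ 40.8248, so the smallest n is 41.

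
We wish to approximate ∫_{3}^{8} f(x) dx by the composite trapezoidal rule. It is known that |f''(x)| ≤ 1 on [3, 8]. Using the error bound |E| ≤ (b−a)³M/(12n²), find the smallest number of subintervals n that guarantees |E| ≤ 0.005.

Need 125/(12n²) ≤ 0.005.
n² ≥ 125/(12·0.005) = 2083.33 ⇒ n ≥ 45.6435, so the smallest n is 46.

46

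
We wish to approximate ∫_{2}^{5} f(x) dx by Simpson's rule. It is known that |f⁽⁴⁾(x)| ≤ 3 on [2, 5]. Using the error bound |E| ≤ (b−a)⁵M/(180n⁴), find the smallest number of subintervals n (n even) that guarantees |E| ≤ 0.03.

Need 729/(180n⁴) ≤ 0.03.
n⁴ ≥ 729/(180·0.03) = 135 ⇒ n ≥ 3.4087, so the smallest even n is 4. (n must be even for Simpson's rule.)

4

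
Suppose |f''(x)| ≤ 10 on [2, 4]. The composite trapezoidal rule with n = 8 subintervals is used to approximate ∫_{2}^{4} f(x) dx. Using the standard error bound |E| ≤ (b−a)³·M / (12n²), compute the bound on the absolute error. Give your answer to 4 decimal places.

|E| ≤ (2)³·10 / (12·8²) = 80/768 = 0.1042.

0.1042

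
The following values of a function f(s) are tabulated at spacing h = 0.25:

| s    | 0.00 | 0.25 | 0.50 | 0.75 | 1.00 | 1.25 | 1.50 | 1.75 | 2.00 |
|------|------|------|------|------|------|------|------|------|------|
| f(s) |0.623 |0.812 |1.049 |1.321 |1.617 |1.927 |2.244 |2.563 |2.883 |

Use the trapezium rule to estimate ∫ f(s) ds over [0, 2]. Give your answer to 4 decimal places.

3.3215

h = 0.25, n = 8.
(h/2)·[y₀ + 2y₁ + 2y₂ + 2y₃ + 2y₄ + 2y₅ + 2y₆ + 2y₇ + y₈] = 0.125·(26.572) = 3.3215.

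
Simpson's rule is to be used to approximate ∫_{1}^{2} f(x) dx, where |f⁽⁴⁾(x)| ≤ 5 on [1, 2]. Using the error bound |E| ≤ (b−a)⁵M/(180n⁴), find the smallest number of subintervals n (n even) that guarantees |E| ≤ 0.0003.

Need 5/(180n⁴) ≤ 0.0003.
n⁴ ≥ 5/(180·0.0003) = 92.5926 ⇒ n ≥ 3.1020, so the smallest even n is 4. (n must be even for Simpson's rule.)

4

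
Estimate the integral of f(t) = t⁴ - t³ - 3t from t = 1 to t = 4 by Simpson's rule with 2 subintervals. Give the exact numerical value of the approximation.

h = (4 − 1)/2 = 1.5.
Nodes t₀,…,t₂ = 1, 2.5, 4.
f(t) = t⁴ - t³ - 3t: f₀=-3, f₁=15.9375, f₂=180.
(h/3)·[f₀ + 4f₁ + f₂] = 0.5·(240.75) = 120.375.

120.375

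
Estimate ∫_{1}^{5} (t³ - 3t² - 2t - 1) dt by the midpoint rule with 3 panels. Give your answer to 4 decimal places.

0.4444

h = (5 − 1)/3 = 1.333333.
Midpoints m₁,…,m₃ = 1.666667, 3, 4.333333.
f(m₁)=-8.037037, f(m₂)=-7, f(m₃)=15.370370.
h·[f(m₁) + f(m₂) + f(m₃)] = 1.333333·(0.333333) = 0.4444.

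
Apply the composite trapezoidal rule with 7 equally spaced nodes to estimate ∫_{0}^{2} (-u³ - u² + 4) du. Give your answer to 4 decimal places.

h = (2 − 0)/6 = 0.333333.
Nodes u₀,…,u₆ = 0, 0.333333, 0.666667, 1, 1.333333, 1.666667, 2.
f(u) = -u³ - u² + 4: f₀=4, f₁=3.851852, f₂=3.259259, f₃=2, f₄=-0.148148, f₅=-3.407407, f₆=-8.
(h/2)·[f₀ + 2f₁ + 2f₂ + 2f₃ + 2f₄ + 2f₅ + f₆] = 0.166667·(7.111111) = 1.1852.

1.1852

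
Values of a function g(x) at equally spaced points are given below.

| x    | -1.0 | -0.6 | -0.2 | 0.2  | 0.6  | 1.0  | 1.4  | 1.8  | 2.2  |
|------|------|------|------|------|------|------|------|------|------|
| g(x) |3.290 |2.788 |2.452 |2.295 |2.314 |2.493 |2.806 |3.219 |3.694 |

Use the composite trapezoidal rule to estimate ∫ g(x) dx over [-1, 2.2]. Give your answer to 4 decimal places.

h = 0.4, n = 8.
(h/2)·[y₀ + 2y₁ + 2y₂ + 2y₃ + 2y₄ + 2y₅ + 2y₆ + 2y₇ + y₈] = 0.2·(43.718) = 8.7436.

8.7436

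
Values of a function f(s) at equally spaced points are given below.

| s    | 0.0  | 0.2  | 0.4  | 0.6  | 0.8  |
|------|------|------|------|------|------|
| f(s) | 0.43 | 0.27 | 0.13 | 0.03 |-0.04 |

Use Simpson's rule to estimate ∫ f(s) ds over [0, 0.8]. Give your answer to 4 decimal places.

0.1233

h = 0.2, n = 4.
(h/3)·[y₀ + 4y₁ + 2y₂ + 4y₃ + y₄] = 0.066667·(1.85) = 0.1233.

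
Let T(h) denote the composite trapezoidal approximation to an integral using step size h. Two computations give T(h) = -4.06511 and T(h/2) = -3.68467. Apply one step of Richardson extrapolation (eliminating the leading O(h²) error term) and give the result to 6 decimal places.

R = (4·T(h/2) − T(h)) / 3 = (4·(-3.68467) − (-4.06511))/3 = (-10.67357)/3 = -3.557857.

-3.557857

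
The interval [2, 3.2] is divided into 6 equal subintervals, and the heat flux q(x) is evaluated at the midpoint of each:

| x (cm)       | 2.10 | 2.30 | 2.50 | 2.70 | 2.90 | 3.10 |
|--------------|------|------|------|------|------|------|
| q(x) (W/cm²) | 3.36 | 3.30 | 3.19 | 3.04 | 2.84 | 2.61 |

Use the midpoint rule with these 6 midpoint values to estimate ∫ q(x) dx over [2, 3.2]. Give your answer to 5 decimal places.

3.66800

h = 0.2, n = 6.
h·[y(m₁) + y(m₂) + y(m₃) + y(m₄) + y(m₅) + y(m₆)] = 0.2·(18.34) = 3.66800.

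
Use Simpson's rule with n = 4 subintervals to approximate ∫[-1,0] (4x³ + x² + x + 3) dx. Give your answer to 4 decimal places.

h = (0 − (-1))/4 = 0.25.
Nodes x₀,…,x₄ = -1, -0.75, -0.5, -0.25, 0.
f(x) = 4x³ + x² + x + 3: f₀=-1, f₁=1.125, f₂=2.25, f₃=2.75, f₄=3.
(h/3)·[f₀ + 4f₁ + 2f₂ + 4f₃ + f₄] = 0.083333·(22) = 1.8333.

1.8333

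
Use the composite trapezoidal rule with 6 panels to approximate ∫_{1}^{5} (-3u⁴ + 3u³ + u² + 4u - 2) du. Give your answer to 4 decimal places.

h = (5 − 1)/6 = 0.666667.
Nodes u₀,…,u₆ = 1, 1.666667, 2.333333, 3, 3.666667, 4.333333, 5.
f(u) = -3u⁴ + 3u³ + u² + 4u - 2: f₀=3, f₁=-1.814815, f₂=-38.037037, f₃=-143, f₄=-368.259259, f₅=-779.592593, f₆=-1457.
(h/2)·[f₀ + 2f₁ + 2f₂ + 2f₃ + 2f₄ + 2f₅ + f₆] = 0.333333·(-4115.407407) = -1371.8025.

-1371.8025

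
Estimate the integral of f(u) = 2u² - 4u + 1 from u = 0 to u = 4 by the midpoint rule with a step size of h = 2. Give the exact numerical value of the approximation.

12

h = (4 − 0)/2 = 2.
Midpoints m₁,…,m₂ = 1, 3.
f(m₁)=-1, f(m₂)=7.
h·[f(m₁) + f(m₂)] = 2·(6) = 12.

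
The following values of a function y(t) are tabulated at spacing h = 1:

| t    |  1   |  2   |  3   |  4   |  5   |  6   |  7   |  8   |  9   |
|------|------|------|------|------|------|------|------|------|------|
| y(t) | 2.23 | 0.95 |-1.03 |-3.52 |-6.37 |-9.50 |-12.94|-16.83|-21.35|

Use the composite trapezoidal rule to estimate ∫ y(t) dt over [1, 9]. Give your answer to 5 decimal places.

h = 1, n = 8.
(h/2)·[y₀ + 2y₁ + 2y₂ + 2y₃ + 2y₄ + 2y₅ + 2y₆ + 2y₇ + y₈] = 0.5·(-117.60) = -58.80000.

-58.80000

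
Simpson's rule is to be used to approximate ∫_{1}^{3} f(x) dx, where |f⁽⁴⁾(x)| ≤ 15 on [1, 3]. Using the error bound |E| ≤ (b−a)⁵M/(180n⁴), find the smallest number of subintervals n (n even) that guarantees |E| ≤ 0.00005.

16

Need 480/(180n⁴) ≤ 0.00005.
n⁴ ≥ 480/(180·0.00005) = 53333.3 ⇒ n ≥ 15.1967, so the smallest even n is 16. (n must be even for Simpson's rule.)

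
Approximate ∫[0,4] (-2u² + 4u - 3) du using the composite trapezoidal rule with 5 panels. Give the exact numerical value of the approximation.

-23.52

h = (4 − 0)/5 = 0.8.
Nodes u₀,…,u₅ = 0, 0.8, 1.6, 2.4, 3.2, 4.
f(u) = -2u² + 4u - 3: f₀=-3, f₁=-1.08, f₂=-1.72, f₃=-4.92, f₄=-10.68, f₅=-19.
(h/2)·[f₀ + 2f₁ + 2f₂ + 2f₃ + 2f₄ + f₅] = 0.4·(-58.8) = -23.52.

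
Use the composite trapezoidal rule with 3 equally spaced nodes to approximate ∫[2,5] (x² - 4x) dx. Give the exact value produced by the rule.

h = (5 − 2)/2 = 1.5.
Nodes x₀,…,x₂ = 2, 3.5, 5.
f(x) = x² - 4x: f₀=-4, f₁=-1.75, f₂=5.
(h/2)·[f₀ + 2f₁ + f₂] = 0.75·(-2.5) = -1.875.

-1.875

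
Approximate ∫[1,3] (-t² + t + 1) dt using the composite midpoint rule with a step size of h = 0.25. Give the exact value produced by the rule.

-2.65625

h = (3 − 1)/8 = 0.25.
Midpoints m₁,…,m₈ = 1.125, 1.375, 1.625, 1.875, 2.125, 2.375, 2.625, 2.875.
f(m₁)=0.859375, f(m₂)=0.484375, f(m₃)=-0.015625, f(m₄)=-0.640625, f(m₅)=-1.390625, f(m₆)=-2.265625, f(m₇)=-3.265625, f(m₈)=-4.390625.
h·[f(m₁) + f(m₂) + f(m₃) + f(m₄) + f(m₅) + f(m₆) + f(m₇) + f(m₈)] = 0.25·(-10.625) = -2.65625.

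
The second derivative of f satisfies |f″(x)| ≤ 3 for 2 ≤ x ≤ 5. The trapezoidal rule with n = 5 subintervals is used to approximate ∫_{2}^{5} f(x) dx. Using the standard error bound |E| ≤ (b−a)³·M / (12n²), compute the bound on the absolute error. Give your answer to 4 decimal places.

0.2700

|E| ≤ (3)³·3 / (12·5²) = 81/300 = 0.2700.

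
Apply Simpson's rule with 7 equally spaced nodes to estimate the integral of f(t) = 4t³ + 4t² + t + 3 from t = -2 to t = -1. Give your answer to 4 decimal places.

-4.1667

h = (-1 − (-2))/6 = 0.166667.
Nodes t₀,…,t₆ = -2, -1.833333, -1.666667, -1.5, -1.333333, -1.166667, -1.
f(t) = 4t³ + 4t² + t + 3: f₀=-15, f₁=-10.037037, f₂=-6.074074, f₃=-3, f₄=-0.703704, f₅=0.925926, f₆=2.
(h/3)·[f₀ + 4f₁ + 2f₂ + 4f₃ + 2f₄ + 4f₅ + f₆] = 0.055556·(-75) = -4.1667.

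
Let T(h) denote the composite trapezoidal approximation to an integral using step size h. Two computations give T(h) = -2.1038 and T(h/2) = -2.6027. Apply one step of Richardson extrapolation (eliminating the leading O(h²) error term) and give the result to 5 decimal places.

-2.76900

R = (4·T(h/2) − T(h)) / 3 = (4·(-2.6027) − (-2.1038))/3 = (-8.3070)/3 = -2.76900.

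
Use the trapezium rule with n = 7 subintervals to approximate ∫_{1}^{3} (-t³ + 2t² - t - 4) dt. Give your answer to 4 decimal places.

-14.7755

h = (3 − 1)/7 = 0.285714.
Nodes t₀,…,t₇ = 1, 1.285714, 1.571429, 1.857143, 2.142857, 2.428571, 2.714286, 3.
f(t) = -t³ + 2t² - t - 4: f₀=-4, f₁=-4.104956, f₂=-4.513120, f₃=-5.364431, f₄=-6.798834, f₅=-8.956268, f₆=-11.976676, f₇=-16.
(h/2)·[f₀ + 2f₁ + 2f₂ + 2f₃ + 2f₄ + 2f₅ + 2f₆ + f₇] = 0.142857·(-103.428571) = -14.7755.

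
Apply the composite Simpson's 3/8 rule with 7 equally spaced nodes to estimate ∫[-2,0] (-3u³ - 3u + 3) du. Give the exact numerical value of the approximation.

h = (0 − (-2))/6 = 0.333333.
Nodes u₀,…,u₆ = -2, -1.666667, -1.333333, -1, -0.666667, -0.333333, 0.
f(u) = -3u³ - 3u + 3: f₀=33, f₁=21.888889, f₂=14.111111, f₃=9, f₄=5.888889, f₅=4.111111, f₆=3.
(3h/8)·[f₀ + 3f₁ + 3f₂ + 2f₃ + 3f₄ + 3f₅ + f₆] = 0.125·(192) = 24.

24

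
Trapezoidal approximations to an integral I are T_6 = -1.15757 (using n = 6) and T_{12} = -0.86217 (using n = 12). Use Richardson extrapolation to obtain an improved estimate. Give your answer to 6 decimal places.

-0.763703

R = (4·T_{12} − T_6) / 3 = (4·(-0.86217) − (-1.15757))/3 = (-2.29111)/3 = -0.763703.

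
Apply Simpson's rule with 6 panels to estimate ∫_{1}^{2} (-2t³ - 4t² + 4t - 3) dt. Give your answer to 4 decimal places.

h = (2 − 1)/6 = 0.166667.
Nodes t₀,…,t₆ = 1, 1.166667, 1.333333, 1.5, 1.666667, 1.833333, 2.
f(t) = -2t³ - 4t² + 4t - 3: f₀=-5, f₁=-6.953704, f₂=-9.518519, f₃=-12.75, f₄=-16.703704, f₅=-21.435185, f₆=-27.
(h/3)·[f₀ + 4f₁ + 2f₂ + 4f₃ + 2f₄ + 4f₅ + f₆] = 0.055556·(-249) = -13.8333.

-13.8333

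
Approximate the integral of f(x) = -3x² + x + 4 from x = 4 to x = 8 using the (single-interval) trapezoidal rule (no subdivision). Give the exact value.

-440

T = (b−a)/2 · [f(4) + f(8)] = 2·[(-40) + (-180)] = -440.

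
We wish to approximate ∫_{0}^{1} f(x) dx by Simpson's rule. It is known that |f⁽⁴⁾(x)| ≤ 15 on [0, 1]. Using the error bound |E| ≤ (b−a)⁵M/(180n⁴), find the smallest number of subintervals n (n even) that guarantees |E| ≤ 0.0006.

4

Need 15/(180n⁴) ≤ 0.0006.
n⁴ ≥ 15/(180·0.0006) = 138.889 ⇒ n ≥ 3.4329, so the smallest even n is 4. (n must be even for Simpson's rule.)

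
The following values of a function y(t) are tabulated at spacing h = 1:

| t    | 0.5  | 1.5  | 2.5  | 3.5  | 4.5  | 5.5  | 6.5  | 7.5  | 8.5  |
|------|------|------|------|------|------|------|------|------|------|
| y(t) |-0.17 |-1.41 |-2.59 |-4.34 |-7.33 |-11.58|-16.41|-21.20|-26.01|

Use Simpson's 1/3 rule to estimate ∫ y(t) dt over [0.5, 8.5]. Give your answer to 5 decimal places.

-77.65333

h = 1, n = 8.
(h/3)·[y₀ + 4y₁ + 2y₂ + 4y₃ + 2y₄ + 4y₅ + 2y₆ + 4y₇ + y₈] = 0.333333·(-232.96) = -77.65333.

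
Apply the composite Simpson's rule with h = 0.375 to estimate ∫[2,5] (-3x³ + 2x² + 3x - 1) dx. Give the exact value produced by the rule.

-350.25

h = (5 − 2)/8 = 0.375.
Nodes x₀,…,x₈ = 2, 2.375, 2.75, 3.125, 3.5, 3.875, 4.25, 4.625, 5.
f(x) = -3x³ + 2x² + 3x - 1: f₀=-11, f₁=-22.783203125, f₂=-40.015625, f₃=-63.646484375, f₄=-94.625, f₅=-133.900390625, f₆=-182.421875, f₇=-241.138671875, f₈=-311.
(h/3)·[f₀ + 4f₁ + 2f₂ + 4f₃ + 2f₄ + 4f₅ + 2f₆ + 4f₇ + f₈] = 0.125·(-2802) = -350.25.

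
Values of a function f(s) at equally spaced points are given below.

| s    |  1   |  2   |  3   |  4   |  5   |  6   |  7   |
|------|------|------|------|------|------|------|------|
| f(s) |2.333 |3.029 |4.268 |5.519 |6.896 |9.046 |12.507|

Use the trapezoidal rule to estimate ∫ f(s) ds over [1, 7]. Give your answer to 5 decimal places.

h = 1, n = 6.
(h/2)·[y₀ + 2y₁ + 2y₂ + 2y₃ + 2y₄ + 2y₅ + y₆] = 0.5·(72.356) = 36.17800.

36.17800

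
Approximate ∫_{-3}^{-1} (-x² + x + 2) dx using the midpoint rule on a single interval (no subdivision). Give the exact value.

M = (b−a)·f(-2) = 2·(-4) = -8.

-8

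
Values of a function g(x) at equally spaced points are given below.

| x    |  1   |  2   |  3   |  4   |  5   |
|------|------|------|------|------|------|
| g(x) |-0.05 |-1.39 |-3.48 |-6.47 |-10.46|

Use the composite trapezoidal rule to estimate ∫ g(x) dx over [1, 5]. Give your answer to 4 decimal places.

-16.5950

h = 1, n = 4.
(h/2)·[y₀ + 2y₁ + 2y₂ + 2y₃ + y₄] = 0.5·(-33.19) = -16.5950.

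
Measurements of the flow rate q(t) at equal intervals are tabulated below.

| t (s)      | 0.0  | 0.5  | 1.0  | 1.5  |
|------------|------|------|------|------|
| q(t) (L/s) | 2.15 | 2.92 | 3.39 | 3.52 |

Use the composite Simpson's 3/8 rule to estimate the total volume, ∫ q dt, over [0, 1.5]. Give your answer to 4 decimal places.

h = 0.5, n = 3.
(3h/8)·[y₀ + 3y₁ + 3y₂ + y₃] = 0.1875·(24.60) = 4.6125.

4.6125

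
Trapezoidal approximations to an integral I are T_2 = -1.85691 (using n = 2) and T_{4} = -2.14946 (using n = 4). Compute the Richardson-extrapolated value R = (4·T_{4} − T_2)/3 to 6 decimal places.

-2.246977

R = (4·T_{4} − T_2) / 3 = (4·(-2.14946) − (-1.85691))/3 = (-6.74093)/3 = -2.246977.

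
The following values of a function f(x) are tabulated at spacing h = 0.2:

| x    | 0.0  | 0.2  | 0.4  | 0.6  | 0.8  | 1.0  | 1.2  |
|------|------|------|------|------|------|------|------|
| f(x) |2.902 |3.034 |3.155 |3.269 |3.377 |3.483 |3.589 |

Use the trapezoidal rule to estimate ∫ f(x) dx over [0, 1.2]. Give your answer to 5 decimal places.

3.91270

h = 0.2, n = 6.
(h/2)·[y₀ + 2y₁ + 2y₂ + 2y₃ + 2y₄ + 2y₅ + y₆] = 0.1·(39.127) = 3.91270.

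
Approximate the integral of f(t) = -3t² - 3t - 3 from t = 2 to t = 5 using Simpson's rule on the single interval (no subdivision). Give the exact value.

-157.5

S = (b−a)/6 · [f(2) + 4f(3.5) + f(5)] = 0.5·[(-21) + 4·(-50.25) + (-93)] = -157.5.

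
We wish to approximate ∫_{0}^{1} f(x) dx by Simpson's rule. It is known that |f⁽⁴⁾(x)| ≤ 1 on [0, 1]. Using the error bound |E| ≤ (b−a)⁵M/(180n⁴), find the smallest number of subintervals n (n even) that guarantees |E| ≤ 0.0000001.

Need 1/(180n⁴) ≤ 0.0000001.
n⁴ ≥ 1/(180·0.0000001) = 55555.6 ⇒ n ≥ 15.3526, so the smallest even n is 16. (n must be even for Simpson's rule.)

16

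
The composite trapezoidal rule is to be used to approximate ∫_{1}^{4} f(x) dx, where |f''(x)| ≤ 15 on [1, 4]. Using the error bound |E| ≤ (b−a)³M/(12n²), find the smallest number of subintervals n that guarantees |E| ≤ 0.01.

59

Need 405/(12n²) ≤ 0.01.
n² ≥ 405/(12·0.01) = 3375 ⇒ n ≥ 58.0948, so the smallest n is 59.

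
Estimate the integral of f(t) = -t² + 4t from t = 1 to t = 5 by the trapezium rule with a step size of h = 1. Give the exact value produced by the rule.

6

h = (5 − 1)/4 = 1.
Nodes t₀,…,t₄ = 1, 2, 3, 4, 5.
f(t) = -t² + 4t: f₀=3, f₁=4, f₂=3, f₃=0, f₄=-5.
(h/2)·[f₀ + 2f₁ + 2f₂ + 2f₃ + f₄] = 0.5·(12) = 6.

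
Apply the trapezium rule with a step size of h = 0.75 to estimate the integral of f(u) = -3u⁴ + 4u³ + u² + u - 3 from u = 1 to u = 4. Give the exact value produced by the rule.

-365.923828125

h = (4 − 1)/4 = 0.75.
Nodes u₀,…,u₄ = 1, 1.75, 2.5, 3.25, 4.
f(u) = -3u⁴ + 4u³ + u² + u - 3: f₀=0, f₁=-4.88671875, f₂=-48.9375, f₃=-186.57421875, f₄=-495.
(h/2)·[f₀ + 2f₁ + 2f₂ + 2f₃ + f₄] = 0.375·(-975.796875) = -365.923828125.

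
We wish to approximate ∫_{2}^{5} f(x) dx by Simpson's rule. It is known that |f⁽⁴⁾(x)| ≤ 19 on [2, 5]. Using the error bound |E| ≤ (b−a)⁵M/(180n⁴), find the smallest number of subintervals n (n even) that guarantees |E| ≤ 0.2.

Need 4617/(180n⁴) ≤ 0.2.
n⁴ ≥ 4617/(180·0.2) = 128.25 ⇒ n ≥ 3.3652, so the smallest even n is 4. (n must be even for Simpson's rule.)

4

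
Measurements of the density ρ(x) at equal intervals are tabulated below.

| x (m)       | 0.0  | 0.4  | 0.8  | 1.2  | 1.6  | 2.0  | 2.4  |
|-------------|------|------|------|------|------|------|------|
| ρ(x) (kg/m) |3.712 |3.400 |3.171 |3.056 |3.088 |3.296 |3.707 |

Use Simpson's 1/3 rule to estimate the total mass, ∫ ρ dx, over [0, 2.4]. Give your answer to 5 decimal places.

h = 0.4, n = 6.
(h/3)·[y₀ + 4y₁ + 2y₂ + 4y₃ + 2y₄ + 4y₅ + y₆] = 0.133333·(58.945) = 7.85933.

7.85933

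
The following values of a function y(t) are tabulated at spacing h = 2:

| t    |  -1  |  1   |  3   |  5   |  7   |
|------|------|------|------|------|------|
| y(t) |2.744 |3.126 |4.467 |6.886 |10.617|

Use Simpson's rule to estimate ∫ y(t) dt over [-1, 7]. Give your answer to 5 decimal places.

h = 2, n = 4.
(h/3)·[y₀ + 4y₁ + 2y₂ + 4y₃ + y₄] = 0.666667·(62.343) = 41.56200.

41.56200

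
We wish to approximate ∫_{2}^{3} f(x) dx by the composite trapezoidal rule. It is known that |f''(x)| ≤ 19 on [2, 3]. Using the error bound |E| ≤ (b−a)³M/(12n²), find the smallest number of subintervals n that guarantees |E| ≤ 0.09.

Need 19/(12n²) ≤ 0.09.
n² ≥ 19/(12·0.09) = 17.5926 ⇒ n ≥ 4.1944, so the smallest n is 5.

5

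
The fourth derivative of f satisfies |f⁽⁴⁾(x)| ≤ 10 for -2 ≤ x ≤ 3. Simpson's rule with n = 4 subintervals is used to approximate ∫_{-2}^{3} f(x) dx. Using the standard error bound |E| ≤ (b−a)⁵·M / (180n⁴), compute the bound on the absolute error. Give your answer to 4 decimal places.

|E| ≤ (5)⁵·10 / (180·4⁴) = 31250/46080 = 0.6782.

0.6782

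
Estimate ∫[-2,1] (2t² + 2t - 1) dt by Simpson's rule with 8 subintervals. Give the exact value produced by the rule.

h = (1 − (-2))/8 = 0.375.
Nodes t₀,…,t₈ = -2, -1.625, -1.25, -0.875, -0.5, -0.125, 0.25, 0.625, 1.
f(t) = 2t² + 2t - 1: f₀=3, f₁=1.03125, f₂=-0.375, f₃=-1.21875, f₄=-1.5, f₅=-1.21875, f₆=-0.375, f₇=1.03125, f₈=3.
(h/3)·[f₀ + 4f₁ + 2f₂ + 4f₃ + 2f₄ + 4f₅ + 2f₆ + 4f₇ + f₈] = 0.125·(0) = 0.

0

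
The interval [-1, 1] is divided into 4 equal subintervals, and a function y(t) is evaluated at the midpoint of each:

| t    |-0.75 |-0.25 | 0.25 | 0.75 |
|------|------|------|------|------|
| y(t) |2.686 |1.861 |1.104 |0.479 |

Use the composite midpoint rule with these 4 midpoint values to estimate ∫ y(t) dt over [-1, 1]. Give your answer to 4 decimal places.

3.0650

h = 0.5, n = 4.
h·[y(m₁) + y(m₂) + y(m₃) + y(m₄)] = 0.5·(6.130) = 3.0650.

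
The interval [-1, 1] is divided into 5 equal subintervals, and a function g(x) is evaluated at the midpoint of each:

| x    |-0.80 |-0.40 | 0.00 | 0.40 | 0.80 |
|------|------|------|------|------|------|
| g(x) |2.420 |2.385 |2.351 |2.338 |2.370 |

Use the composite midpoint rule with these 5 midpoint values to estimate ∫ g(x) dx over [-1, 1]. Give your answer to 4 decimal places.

4.7456

h = 0.4, n = 5.
h·[y(m₁) + y(m₂) + y(m₃) + y(m₄) + y(m₅)] = 0.4·(11.864) = 4.7456.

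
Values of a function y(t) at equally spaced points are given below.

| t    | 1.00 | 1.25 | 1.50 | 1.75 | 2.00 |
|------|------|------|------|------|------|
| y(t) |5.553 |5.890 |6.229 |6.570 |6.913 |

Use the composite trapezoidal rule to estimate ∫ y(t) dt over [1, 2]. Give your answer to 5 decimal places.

6.23050

h = 0.25, n = 4.
(h/2)·[y₀ + 2y₁ + 2y₂ + 2y₃ + y₄] = 0.125·(49.844) = 6.23050.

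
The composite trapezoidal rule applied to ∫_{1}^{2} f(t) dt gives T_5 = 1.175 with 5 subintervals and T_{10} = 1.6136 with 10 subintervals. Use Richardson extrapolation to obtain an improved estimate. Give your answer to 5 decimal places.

1.75980

R = (4·T_{10} − T_5) / 3 = (4·1.6136 − 1.175)/3 = (5.2794)/3 = 1.75980.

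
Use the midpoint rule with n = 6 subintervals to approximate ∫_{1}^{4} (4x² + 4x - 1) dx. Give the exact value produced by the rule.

110.75

h = (4 − 1)/6 = 0.5.
Midpoints m₁,…,m₆ = 1.25, 1.75, 2.25, 2.75, 3.25, 3.75.
f(m₁)=10.25, f(m₂)=18.25, f(m₃)=28.25, f(m₄)=40.25, f(m₅)=54.25, f(m₆)=70.25.
h·[f(m₁) + f(m₂) + f(m₃) + f(m₄) + f(m₅) + f(m₆)] = 0.5·(221.5) = 110.75.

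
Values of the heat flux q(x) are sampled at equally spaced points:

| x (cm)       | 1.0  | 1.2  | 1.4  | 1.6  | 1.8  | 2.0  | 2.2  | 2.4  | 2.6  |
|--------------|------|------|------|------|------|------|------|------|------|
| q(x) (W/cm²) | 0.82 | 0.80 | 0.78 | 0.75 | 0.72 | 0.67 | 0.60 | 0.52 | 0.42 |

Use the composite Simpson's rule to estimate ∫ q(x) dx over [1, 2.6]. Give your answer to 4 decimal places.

1.0933

h = 0.2, n = 8.
(h/3)·[y₀ + 4y₁ + 2y₂ + 4y₃ + 2y₄ + 4y₅ + 2y₆ + 4y₇ + y₈] = 0.066667·(16.40) = 1.0933.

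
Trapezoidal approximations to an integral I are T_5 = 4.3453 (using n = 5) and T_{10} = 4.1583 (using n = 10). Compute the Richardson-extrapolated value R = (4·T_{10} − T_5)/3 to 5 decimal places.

R = (4·T_{10} − T_5) / 3 = (4·4.1583 − 4.3453)/3 = (12.2879)/3 = 4.09597.

4.09597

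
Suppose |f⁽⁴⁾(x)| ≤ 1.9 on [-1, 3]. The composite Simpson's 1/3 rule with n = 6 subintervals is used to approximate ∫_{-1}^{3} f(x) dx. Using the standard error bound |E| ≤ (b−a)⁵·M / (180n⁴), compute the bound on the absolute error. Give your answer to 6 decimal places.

0.008340

|E| ≤ (4)⁵·1.9 / (180·6⁴) = 1945.6/233280 = 0.008340.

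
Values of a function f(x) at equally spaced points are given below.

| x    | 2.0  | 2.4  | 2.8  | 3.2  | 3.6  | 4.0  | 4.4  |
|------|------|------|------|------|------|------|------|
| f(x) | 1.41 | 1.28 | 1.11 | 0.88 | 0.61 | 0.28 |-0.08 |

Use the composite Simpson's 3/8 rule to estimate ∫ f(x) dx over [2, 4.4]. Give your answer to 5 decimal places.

1.93950

h = 0.4, n = 6.
(3h/8)·[y₀ + 3y₁ + 3y₂ + 2y₃ + 3y₄ + 3y₅ + y₆] = 0.15·(12.93) = 1.93950.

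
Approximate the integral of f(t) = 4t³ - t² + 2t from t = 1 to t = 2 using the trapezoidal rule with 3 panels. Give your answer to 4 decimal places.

h = (2 − 1)/3 = 0.333333.
Nodes t₀,…,t₃ = 1, 1.333333, 1.666667, 2.
f(t) = 4t³ - t² + 2t: f₀=5, f₁=10.370370, f₂=19.074074, f₃=32.
(h/2)·[f₀ + 2f₁ + 2f₂ + f₃] = 0.166667·(95.888889) = 15.9815.

15.9815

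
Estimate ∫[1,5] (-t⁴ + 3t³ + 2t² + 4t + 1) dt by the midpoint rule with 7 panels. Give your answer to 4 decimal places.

-18.5539

h = (5 − 1)/7 = 0.571429.
Midpoints m₁,…,m₇ = 1.285714, 1.857143, 2.428571, 3, 3.571429, 4.142857, 4.714286.
f(m₁)=13.092461, f(m₂)=22.646814, f(m₃)=30.695127, f(m₄)=31, f(m₅)=14.765098, f(m₆)=-29.364848, f(m₇)=-115.304040.
h·[f(m₁) + f(m₂) + f(m₃) + f(m₄) + f(m₅) + f(m₆) + f(m₇)] = 0.571429·(-32.469388) = -18.5539.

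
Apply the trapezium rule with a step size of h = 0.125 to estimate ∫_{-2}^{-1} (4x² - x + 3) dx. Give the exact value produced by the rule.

h = (-1 − (-2))/8 = 0.125.
Nodes x₀,…,x₈ = -2, -1.875, -1.75, -1.625, -1.5, -1.375, -1.25, -1.125, -1.
f(x) = 4x² - x + 3: f₀=21, f₁=18.9375, f₂=17, f₃=15.1875, f₄=13.5, f₅=11.9375, f₆=10.5, f₇=9.1875, f₈=8.
(h/2)·[f₀ + 2f₁ + 2f₂ + 2f₃ + 2f₄ + 2f₅ + 2f₆ + 2f₇ + f₈] = 0.0625·(221.5) = 13.84375.

13.84375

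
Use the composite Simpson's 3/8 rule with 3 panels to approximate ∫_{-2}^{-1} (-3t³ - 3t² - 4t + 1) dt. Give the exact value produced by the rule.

h = (-1 − (-2))/3 = 0.333333.
Nodes t₀,…,t₃ = -2, -1.666667, -1.333333, -1.
f(t) = -3t³ - 3t² - 4t + 1: f₀=21, f₁=13.222222, f₂=8.111111, f₃=5.
(3h/8)·[f₀ + 3f₁ + 3f₂ + f₃] = 0.125·(90) = 11.25.

11.25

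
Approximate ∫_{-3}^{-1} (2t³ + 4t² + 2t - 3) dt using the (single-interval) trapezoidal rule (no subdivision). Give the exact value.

T = (b−a)/2 · [f(-3) + f(-1)] = 1·[(-27) + (-3)] = -30.

-30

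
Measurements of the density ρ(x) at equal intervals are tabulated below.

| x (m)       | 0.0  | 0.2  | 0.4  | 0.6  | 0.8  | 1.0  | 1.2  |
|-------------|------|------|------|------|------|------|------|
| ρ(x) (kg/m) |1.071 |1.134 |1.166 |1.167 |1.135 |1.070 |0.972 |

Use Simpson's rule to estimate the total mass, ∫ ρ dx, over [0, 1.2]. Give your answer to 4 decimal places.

h = 0.2, n = 6.
(h/3)·[y₀ + 4y₁ + 2y₂ + 4y₃ + 2y₄ + 4y₅ + y₆] = 0.066667·(20.129) = 1.3419.

1.3419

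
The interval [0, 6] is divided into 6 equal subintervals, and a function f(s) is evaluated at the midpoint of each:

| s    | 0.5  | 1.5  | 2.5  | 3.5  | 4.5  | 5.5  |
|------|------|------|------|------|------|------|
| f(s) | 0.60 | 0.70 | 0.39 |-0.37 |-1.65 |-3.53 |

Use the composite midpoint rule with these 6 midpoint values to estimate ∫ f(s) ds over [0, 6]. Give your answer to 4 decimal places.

-3.8600

h = 1, n = 6.
h·[y(m₁) + y(m₂) + y(m₃) + y(m₄) + y(m₅) + y(m₆)] = 1·(-3.86) = -3.8600.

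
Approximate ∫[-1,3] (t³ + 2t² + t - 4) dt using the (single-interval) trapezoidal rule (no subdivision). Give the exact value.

80

T = (b−a)/2 · [f(-1) + f(3)] = 2·[(-4) + 44] = 80.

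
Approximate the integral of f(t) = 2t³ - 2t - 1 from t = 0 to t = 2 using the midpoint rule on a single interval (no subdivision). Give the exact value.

-2

M = (b−a)·f(1) = 2·(-1) = -2.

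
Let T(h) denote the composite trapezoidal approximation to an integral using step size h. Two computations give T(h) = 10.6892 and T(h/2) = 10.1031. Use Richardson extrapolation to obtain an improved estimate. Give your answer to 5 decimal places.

9.90773

R = (4·T(h/2) − T(h)) / 3 = (4·10.1031 − 10.6892)/3 = (29.7232)/3 = 9.90773.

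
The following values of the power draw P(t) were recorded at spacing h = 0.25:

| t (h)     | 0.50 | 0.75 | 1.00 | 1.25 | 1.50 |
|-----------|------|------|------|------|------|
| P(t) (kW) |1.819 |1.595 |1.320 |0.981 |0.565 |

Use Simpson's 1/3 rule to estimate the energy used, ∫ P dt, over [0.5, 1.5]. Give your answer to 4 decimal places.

1.2773

h = 0.25, n = 4.
(h/3)·[y₀ + 4y₁ + 2y₂ + 4y₃ + y₄] = 0.083333·(15.328) = 1.2773.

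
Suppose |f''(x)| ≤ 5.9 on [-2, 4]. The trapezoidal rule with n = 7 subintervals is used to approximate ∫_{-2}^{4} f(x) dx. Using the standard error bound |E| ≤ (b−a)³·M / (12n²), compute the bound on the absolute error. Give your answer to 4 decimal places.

2.1673

|E| ≤ (6)³·5.9 / (12·7²) = 1274.4/588 = 2.1673.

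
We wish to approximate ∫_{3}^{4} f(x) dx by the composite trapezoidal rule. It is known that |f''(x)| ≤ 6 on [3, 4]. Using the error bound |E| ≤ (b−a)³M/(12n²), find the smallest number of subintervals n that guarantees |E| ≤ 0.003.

Need 6/(12n²) ≤ 0.003.
n² ≥ 6/(12·0.003) = 166.667 ⇒ n ≥ 12.9099, so the smallest n is 13.

13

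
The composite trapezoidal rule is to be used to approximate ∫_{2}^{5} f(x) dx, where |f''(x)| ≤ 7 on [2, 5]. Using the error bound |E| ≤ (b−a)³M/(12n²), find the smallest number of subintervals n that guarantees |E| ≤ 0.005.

57

Need 189/(12n²) ≤ 0.005.
n² ≥ 189/(12·0.005) = 3150 ⇒ n ≥ 56.1249, so the smallest n is 57.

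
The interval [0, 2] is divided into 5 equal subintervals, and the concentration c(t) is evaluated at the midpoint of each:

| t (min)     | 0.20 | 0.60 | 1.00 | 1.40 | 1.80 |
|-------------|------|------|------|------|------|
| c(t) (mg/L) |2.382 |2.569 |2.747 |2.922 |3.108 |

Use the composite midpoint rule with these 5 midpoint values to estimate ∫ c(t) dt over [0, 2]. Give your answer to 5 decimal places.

h = 0.4, n = 5.
h·[y(m₁) + y(m₂) + y(m₃) + y(m₄) + y(m₅)] = 0.4·(13.728) = 5.49120.

5.49120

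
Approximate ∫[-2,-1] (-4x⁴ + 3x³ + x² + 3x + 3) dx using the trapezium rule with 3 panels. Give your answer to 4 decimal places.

h = (-1 − (-2))/3 = 0.333333.
Nodes x₀,…,x₃ = -2, -1.666667, -1.333333, -1.
f(x) = -4x⁴ + 3x³ + x² + 3x + 3: f₀=-87, f₁=-43.975309, f₂=-18.975309, f₃=-6.
(h/2)·[f₀ + 2f₁ + 2f₂ + f₃] = 0.166667·(-218.901235) = -36.4835.

-36.4835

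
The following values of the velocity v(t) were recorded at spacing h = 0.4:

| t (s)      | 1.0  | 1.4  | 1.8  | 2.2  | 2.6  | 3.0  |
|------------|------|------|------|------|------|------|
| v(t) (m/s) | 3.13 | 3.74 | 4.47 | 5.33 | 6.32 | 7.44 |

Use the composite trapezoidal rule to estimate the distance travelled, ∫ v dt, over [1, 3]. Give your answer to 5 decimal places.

h = 0.4, n = 5.
(h/2)·[y₀ + 2y₁ + 2y₂ + 2y₃ + 2y₄ + y₅] = 0.2·(50.29) = 10.05800.

10.05800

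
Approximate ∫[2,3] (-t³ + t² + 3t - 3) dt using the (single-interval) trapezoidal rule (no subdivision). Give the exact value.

-6.5

T = (b−a)/2 · [f(2) + f(3)] = 0.5·[(-1) + (-12)] = -6.5.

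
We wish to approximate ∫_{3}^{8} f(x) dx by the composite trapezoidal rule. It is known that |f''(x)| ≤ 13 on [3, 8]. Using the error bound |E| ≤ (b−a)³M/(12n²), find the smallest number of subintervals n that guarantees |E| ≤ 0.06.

Need 1625/(12n²) ≤ 0.06.
n² ≥ 1625/(12·0.06) = 2256.94 ⇒ n ≥ 47.5073, so the smallest n is 48.

48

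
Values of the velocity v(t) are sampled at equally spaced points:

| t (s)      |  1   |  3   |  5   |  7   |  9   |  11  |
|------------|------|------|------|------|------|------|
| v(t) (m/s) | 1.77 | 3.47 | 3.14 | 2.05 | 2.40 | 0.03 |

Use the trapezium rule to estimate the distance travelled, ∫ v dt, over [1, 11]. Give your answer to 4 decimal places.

h = 2, n = 5.
(h/2)·[y₀ + 2y₁ + 2y₂ + 2y₃ + 2y₄ + y₅] = 1·(23.92) = 23.9200.

23.9200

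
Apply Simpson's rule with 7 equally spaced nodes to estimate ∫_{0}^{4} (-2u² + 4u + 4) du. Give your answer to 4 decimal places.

5.3333

h = (4 − 0)/6 = 0.666667.
Nodes u₀,…,u₆ = 0, 0.666667, 1.333333, 2, 2.666667, 3.333333, 4.
f(u) = -2u² + 4u + 4: f₀=4, f₁=5.777778, f₂=5.777778, f₃=4, f₄=0.444444, f₅=-4.888889, f₆=-12.
(h/3)·[f₀ + 4f₁ + 2f₂ + 4f₃ + 2f₄ + 4f₅ + f₆] = 0.222222·(24) = 5.3333.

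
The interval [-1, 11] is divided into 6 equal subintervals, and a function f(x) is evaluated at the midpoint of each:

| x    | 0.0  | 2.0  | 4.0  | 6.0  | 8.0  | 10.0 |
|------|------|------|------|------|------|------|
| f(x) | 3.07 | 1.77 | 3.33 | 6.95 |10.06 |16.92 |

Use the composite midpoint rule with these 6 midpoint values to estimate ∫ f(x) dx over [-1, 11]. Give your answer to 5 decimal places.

h = 2, n = 6.
h·[y(m₁) + y(m₂) + y(m₃) + y(m₄) + y(m₅) + y(m₆)] = 2·(42.10) = 84.20000.

84.20000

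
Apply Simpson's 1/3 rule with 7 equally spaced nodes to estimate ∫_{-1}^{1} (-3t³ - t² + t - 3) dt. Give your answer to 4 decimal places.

h = (1 − (-1))/6 = 0.333333.
Nodes t₀,…,t₆ = -1, -0.666667, -0.333333, 0, 0.333333, 0.666667, 1.
f(t) = -3t³ - t² + t - 3: f₀=-2, f₁=-3.222222, f₂=-3.333333, f₃=-3, f₄=-2.888889, f₅=-3.666667, f₆=-6.
(h/3)·[f₀ + 4f₁ + 2f₂ + 4f₃ + 2f₄ + 4f₅ + f₆] = 0.111111·(-60) = -6.6667.

-6.6667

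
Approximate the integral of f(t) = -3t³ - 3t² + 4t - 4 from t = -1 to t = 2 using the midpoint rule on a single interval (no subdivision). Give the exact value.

M = (b−a)·f(0.5) = 3·(-3.125) = -9.375.

-9.375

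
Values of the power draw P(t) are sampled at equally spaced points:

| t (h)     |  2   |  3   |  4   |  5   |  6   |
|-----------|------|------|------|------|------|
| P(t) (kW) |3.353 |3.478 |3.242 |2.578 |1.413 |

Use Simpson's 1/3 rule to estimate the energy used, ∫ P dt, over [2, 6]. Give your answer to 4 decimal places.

h = 1, n = 4.
(h/3)·[y₀ + 4y₁ + 2y₂ + 4y₃ + y₄] = 0.333333·(35.474) = 11.8247.

11.8247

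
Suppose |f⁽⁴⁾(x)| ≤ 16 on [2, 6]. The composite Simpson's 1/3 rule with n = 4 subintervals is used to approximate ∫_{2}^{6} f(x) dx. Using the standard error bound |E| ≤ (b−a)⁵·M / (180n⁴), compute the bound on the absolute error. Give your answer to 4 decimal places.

0.3556

|E| ≤ (4)⁵·16 / (180·4⁴) = 16384/46080 = 0.3556.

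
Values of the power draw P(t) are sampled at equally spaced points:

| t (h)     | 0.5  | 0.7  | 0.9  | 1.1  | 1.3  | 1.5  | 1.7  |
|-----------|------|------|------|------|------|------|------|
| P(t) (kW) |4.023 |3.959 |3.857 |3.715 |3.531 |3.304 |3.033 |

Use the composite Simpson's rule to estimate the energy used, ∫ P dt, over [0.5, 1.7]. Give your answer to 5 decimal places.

h = 0.2, n = 6.
(h/3)·[y₀ + 4y₁ + 2y₂ + 4y₃ + 2y₄ + 4y₅ + y₆] = 0.066667·(65.744) = 4.38293.

4.38293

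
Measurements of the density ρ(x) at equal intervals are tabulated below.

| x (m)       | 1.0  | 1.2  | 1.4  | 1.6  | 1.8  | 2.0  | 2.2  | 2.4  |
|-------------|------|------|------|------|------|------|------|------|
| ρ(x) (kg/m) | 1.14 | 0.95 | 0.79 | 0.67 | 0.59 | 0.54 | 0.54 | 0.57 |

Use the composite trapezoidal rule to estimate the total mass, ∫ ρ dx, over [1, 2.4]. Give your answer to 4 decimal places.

h = 0.2, n = 7.
(h/2)·[y₀ + 2y₁ + 2y₂ + 2y₃ + 2y₄ + 2y₅ + 2y₆ + y₇] = 0.1·(9.87) = 0.9870.

0.9870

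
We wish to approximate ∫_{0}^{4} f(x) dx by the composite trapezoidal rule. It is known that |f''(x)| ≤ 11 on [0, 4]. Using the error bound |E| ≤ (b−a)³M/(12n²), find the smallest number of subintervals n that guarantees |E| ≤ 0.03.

Need 704/(12n²) ≤ 0.03.
n² ≥ 704/(12·0.03) = 1955.56 ⇒ n ≥ 44.2217, so the smallest n is 45.

45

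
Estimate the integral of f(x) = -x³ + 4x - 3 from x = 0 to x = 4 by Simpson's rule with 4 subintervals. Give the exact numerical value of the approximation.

-44

h = (4 − 0)/4 = 1.
Nodes x₀,…,x₄ = 0, 1, 2, 3, 4.
f(x) = -x³ + 4x - 3: f₀=-3, f₁=0, f₂=-3, f₃=-18, f₄=-51.
(h/3)·[f₀ + 4f₁ + 2f₂ + 4f₃ + f₄] = 0.333333·(-132) = -44.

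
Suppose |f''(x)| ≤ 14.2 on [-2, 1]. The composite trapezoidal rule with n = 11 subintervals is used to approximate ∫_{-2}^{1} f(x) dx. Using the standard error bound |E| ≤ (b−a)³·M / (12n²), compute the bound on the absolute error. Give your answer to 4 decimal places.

0.2640

|E| ≤ (3)³·14.2 / (12·11²) = 383.4/1452 = 0.2640.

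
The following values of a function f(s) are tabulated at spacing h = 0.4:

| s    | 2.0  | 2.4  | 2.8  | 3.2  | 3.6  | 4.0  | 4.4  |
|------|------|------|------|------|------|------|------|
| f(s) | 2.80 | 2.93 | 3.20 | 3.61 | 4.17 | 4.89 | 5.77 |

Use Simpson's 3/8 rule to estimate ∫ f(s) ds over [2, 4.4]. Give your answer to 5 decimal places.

h = 0.4, n = 6.
(3h/8)·[y₀ + 3y₁ + 3y₂ + 2y₃ + 3y₄ + 3y₅ + y₆] = 0.15·(61.36) = 9.20400.

9.20400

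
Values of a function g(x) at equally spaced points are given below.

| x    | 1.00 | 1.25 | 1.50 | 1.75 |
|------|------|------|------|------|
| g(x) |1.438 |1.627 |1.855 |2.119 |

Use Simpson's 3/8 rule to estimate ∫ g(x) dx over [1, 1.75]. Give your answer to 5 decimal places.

1.31278

h = 0.25, n = 3.
(3h/8)·[y₀ + 3y₁ + 3y₂ + y₃] = 0.09375·(14.003) = 1.31278.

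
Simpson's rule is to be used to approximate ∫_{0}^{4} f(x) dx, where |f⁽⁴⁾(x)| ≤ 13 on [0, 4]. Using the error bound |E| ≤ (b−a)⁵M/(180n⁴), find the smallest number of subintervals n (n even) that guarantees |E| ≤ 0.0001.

30

Need 13312/(180n⁴) ≤ 0.0001.
n⁴ ≥ 13312/(180·0.0001) = 739556 ⇒ n ≥ 29.3253, so the smallest even n is 30. (n must be even for Simpson's rule.)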